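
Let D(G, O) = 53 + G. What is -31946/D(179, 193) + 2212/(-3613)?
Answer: -57967041/419108 ≈ -138.31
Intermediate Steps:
-31946/D(179, 193) + 2212/(-3613) = -31946/(53 + 179) + 2212/(-3613) = -31946/232 + 2212*(-1/3613) = -31946*1/232 - 2212/3613 = -15973/116 - 2212/3613 = -57967041/419108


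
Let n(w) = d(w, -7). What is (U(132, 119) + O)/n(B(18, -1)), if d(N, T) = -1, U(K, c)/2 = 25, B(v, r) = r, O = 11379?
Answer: -11429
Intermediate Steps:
U(K, c) = 50 (U(K, c) = 2*25 = 50)
n(w) = -1
(U(132, 119) + O)/n(B(18, -1)) = (50 + 11379)/(-1) = 11429*(-1) = -11429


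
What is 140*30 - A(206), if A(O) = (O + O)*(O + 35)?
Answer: -95092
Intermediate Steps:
A(O) = 2*O*(35 + O) (A(O) = (2*O)*(35 + O) = 2*O*(35 + O))
140*30 - A(206) = 140*30 - 2*206*(35 + 206) = 4200 - 2*206*241 = 4200 - 1*99292 = 4200 - 99292 = -95092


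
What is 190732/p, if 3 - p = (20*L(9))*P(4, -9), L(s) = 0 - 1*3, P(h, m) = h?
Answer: 190732/243 ≈ 784.91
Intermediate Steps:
L(s) = -3 (L(s) = 0 - 3 = -3)
p = 243 (p = 3 - 20*(-3)*4 = 3 - (-60)*4 = 3 - 1*(-240) = 3 + 240 = 243)
190732/p = 190732/243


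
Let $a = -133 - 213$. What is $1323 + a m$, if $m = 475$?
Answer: $-163027$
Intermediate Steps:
$a = -346$
$1323 + a m = 1323 - 164350 = -163027$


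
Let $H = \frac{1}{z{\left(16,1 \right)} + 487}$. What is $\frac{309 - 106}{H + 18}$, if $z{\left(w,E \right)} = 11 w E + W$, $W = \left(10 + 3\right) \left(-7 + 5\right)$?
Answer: $\frac{129311}{11467} \approx 11.277$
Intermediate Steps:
$W = -26$ ($W = 13 \left(-2\right) = -26$)
$z{\left(w,E \right)} = -26 + 11 E w$ ($z{\left(w,E \right)} = 11 w E - 26 = 11 E w - 26 = -26 + 11 E w$)
$H = \frac{1}{637}$ ($H = \frac{1}{\left(-26 + 11 \cdot 1 \cdot 16\right) + 487} = \frac{1}{\left(-26 + 176\right) + 487} = \frac{1}{150 + 487} = \frac{1}{637} \approx 0.0015699$)
$\frac{309 - 106}{H + 18} = \frac{309 - 106}{\frac{1}{637} + 18} = \frac{203}{\frac{11467}{637}} = 203 \cdot \frac{637}{11467} = \frac{129311}{11467}$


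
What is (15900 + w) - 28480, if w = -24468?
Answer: -37048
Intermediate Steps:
(15900 + w) - 28480 = (15900 - 24468) - 28480 = -8568 - 28480 = -37048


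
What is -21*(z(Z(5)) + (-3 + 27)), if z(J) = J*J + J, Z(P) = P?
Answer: -1134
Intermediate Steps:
z(J) = J + J² (z(J) = J² + J = J + J²)
-21*(z(Z(5)) + (-3 + 27)) = -21*(5*(1 + 5) + (-3 + 27)) = -21*(5*6 + 24) = -21*(30 + 24) = -21*54 = -1134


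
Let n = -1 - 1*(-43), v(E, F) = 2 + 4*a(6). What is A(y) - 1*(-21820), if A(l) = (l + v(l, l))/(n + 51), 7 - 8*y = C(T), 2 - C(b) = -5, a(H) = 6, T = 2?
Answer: 2029286/93 ≈ 21820.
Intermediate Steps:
C(b) = 7 (C(b) = 2 - 1*(-5) = 2 + 5 = 7)
y = 0 (y = 7/8 - ⅛*7 = 7/8 - 7/8 = 0)
v(E, F) = 26 (v(E, F) = 2 + 4*6 = 2 + 24 = 26)
n = 42 (n = -1 + 43 = 42)
A(l) = 26/93 + l/93 (A(l) = (l + 26)/(42 + 51) = (26 + l)/93 = (26 + l)*(1/93) = 26/93 + l/93)
A(y) - 1*(-21820) = (26/93 + (1/93)*0) - 1*(-21820) = (26/93 + 0) + 21820 = 26/93 + 21820 = 2029286/93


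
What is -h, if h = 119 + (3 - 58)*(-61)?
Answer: -3474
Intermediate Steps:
h = 3474 (h = 119 - 55*(-61) = 119 + 3355 = 3474)
-h = -1*3474 = -3474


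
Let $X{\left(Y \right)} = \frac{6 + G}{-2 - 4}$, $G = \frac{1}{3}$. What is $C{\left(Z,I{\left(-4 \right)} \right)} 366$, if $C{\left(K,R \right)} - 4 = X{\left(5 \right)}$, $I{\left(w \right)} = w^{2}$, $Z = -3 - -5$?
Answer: $\frac{3233}{3} \approx 1077.7$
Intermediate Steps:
$G = \frac{1}{3} \approx 0.33333$
$Z = 2$ ($Z = -3 + 5 = 2$)
$X{\left(Y \right)} = - \frac{19}{18}$ ($X{\left(Y \right)} = \frac{6 + \frac{1}{3}}{-2 - 4} = \frac{19}{3 \left(-6\right)} = \frac{19}{3} \left(- \frac{1}{6}\right) = - \frac{19}{18}$)
$C{\left(K,R \right)} = \frac{53}{18}$ ($C{\left(K,R \right)} = 4 - \frac{19}{18} = \frac{53}{18}$)
$C{\left(Z,I{\left(-4 \right)} \right)} 366 = \frac{53}{18} \cdot 366 = \frac{3233}{3}$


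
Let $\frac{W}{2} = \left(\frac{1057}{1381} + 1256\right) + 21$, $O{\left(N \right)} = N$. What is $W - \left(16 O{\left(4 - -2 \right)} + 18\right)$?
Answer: $\frac{3371754}{1381} \approx 2441.5$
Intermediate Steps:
$W = \frac{3529188}{1381}$ ($W = 2 \left(\left(\frac{1057}{1381} + 1256\right) + 21\right) = 2 \left(\frac{1735593}{1381} + 21\right) = 2 \cdot \frac{1764594}{1381} = \frac{3529188}{1381} \approx 2555.5$)
$W - \left(16 O{\left(4 - -2 \right)} + 18\right) = \frac{3529188}{1381} - \left(16 \left(4 - -2\right) + 18\right) = \frac{3529188}{1381} - \left(16 \left(4 + 2\right) + 18\right) = \frac{3529188}{1381} - \left(16 \cdot 6 + 18\right) = \frac{3529188}{1381} - \left(96 + 18\right) = \frac{3529188}{1381} - 114 = \frac{3371754}{1381}$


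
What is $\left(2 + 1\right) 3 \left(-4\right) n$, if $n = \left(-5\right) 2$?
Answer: $360$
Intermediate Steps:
$n = -10$
$\left(2 + 1\right) 3 \left(-4\right) n = \left(2 + 1\right) 3 \left(-4\right) \left(-10\right) = 3 \cdot 3 \left(-4\right) \left(-10\right) = 9 \left(-4\right) \left(-10\right) = \left(-36\right) \left(-10\right) = 360$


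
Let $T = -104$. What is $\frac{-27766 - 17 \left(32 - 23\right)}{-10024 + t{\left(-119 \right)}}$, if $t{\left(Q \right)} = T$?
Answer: $\frac{27919}{10128} \approx 2.7566$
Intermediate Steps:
$t{\left(Q \right)} = -104$
$\frac{-27766 - 17 \left(32 - 23\right)}{-10024 + t{\left(-119 \right)}} = \frac{-27766 - 17 \left(32 - 23\right)}{-10024 - 104} = \frac{-27766 - 153}{-10128} = \left(-27766 - 153\right) \left(- \frac{1}{10128}\right) = \left(-27919\right) \left(- \frac{1}{10128}\right) = \frac{27919}{10128}$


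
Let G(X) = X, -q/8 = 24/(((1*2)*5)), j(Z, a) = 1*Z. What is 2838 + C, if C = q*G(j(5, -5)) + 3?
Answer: 2745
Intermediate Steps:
j(Z, a) = Z
q = -96/5 (q = -192/((1*2)*5) = -192/(2*5) = -192/10 = -8*12/5 = -96/5 ≈ -19.200)
C = -93 (C = -96/5*5 + 3 = -96 + 3 = -93)
2838 + C = 2838 - 93 = 2745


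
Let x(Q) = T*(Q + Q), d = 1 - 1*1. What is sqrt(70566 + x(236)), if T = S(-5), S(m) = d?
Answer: sqrt(70566) ≈ 265.64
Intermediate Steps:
d = 0 (d = 1 - 1 = 0)
S(m) = 0
T = 0
x(Q) = 0 (x(Q) = 0*(Q + Q) = 0*(2*Q) = 0)
sqrt(70566 + x(236)) = sqrt(70566 + 0) = sqrt(70566)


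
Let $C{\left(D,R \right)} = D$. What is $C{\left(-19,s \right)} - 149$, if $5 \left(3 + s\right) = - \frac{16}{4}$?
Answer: $-168$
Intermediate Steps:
$s = - \frac{19}{5}$ ($s = -3 + \frac{\left(-16\right) \frac{1}{4}}{5} = -3 + \frac{1}{5} \left(-4\right) = -3 - \frac{4}{5} = - \frac{19}{5} \approx -3.8$)
$C{\left(-19,s \right)} - 149 = -19 - 149 = -168$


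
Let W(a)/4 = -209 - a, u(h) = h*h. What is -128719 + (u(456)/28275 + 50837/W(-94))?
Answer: -111701695941/867100 ≈ -1.2882e+5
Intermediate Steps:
u(h) = h²
W(a) = -836 - 4*a (W(a) = 4*(-209 - a) = -836 - 4*a)
-128719 + (u(456)/28275 + 50837/W(-94)) = -128719 + (456²/28275 + 50837/(-836 - 4*(-94))) = -128719 + (207936*(1/28275) + 50837/(-836 + 376)) = -128719 + (69312/9425 + 50837/(-460)) = -128719 + (69312/9425 + 50837*(-1/460)) = -128719 + (69312/9425 - 50837/460) = -128719 - 89451041/867100 = -111701695941/867100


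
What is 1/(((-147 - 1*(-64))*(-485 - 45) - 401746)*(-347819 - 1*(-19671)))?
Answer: 1/117396915888 ≈ 8.5181e-12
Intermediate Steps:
1/(((-147 - 1*(-64))*(-485 - 45) - 401746)*(-347819 - 1*(-19671))) = 1/(((-147 + 64)*(-530) - 401746)*(-347819 + 19671)) = 1/(-83*(-530) - 401746*(-328148)) = -1/328148/(43990 - 401746) = -1/328148/(-357756) = -1/357756*(-1/328148) = 1/117396915888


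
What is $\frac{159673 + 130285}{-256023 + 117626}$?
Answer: $- \frac{289958}{138397} \approx -2.0951$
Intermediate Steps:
$\frac{159673 + 130285}{-256023 + 117626} = \frac{289958}{-138397} = 289958 \left(- \frac{1}{138397}\right) = - \frac{289958}{138397}$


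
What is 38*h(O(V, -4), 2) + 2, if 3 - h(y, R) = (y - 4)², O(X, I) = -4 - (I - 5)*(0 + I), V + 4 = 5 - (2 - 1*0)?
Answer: -73452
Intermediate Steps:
V = -1 (V = -4 + (5 - (2 - 1*0)) = -4 + (5 - (2 + 0)) = -4 + (5 - 1*2) = -4 + (5 - 2) = -4 + 3 = -1)
O(X, I) = -4 - I*(-5 + I) (O(X, I) = -4 - (-5 + I)*I = -4 - I*(-5 + I))
h(y, R) = 3 - (-4 + y)² (h(y, R) = 3 - (y - 4)² = 3 - (-4 + y)²)
38*h(O(V, -4), 2) + 2 = 38*(3 - (-4 + (-4 - 1*(-4)² + 5*(-4)))²) + 2 = 38*(3 - (-4 + (-4 - 1*16 - 20))²) + 2 = 38*(3 - (-4 + (-4 - 16 - 20))²) + 2 = 38*(3 - (-4 - 40)²) + 2 = 38*(3 - 1*(-44)²) + 2 = 38*(3 - 1*1936) + 2 = 38*(3 - 1936) + 2 = 38*(-1933) + 2 = -73454 + 2 = -73452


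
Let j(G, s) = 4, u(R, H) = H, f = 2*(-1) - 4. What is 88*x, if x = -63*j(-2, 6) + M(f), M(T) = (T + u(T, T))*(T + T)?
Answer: -9504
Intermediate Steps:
f = -6 (f = -2 - 4 = -6)
M(T) = 4*T² (M(T) = (T + T)*(T + T) = (2*T)*(2*T) = 4*T²)
x = -108 (x = -63*4 + 4*(-6)² = -252 + 4*36 = -252 + 144 = -108)
88*x = 88*(-108) = -9504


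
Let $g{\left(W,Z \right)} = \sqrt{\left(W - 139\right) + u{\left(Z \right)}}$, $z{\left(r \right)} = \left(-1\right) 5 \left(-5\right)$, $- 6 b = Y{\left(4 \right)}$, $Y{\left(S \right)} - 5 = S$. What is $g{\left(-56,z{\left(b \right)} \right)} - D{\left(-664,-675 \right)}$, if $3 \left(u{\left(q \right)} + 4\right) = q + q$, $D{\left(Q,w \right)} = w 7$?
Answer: $4725 + \frac{i \sqrt{1641}}{3} \approx 4725.0 + 13.503 i$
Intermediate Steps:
$Y{\left(S \right)} = 5 + S$
$b = - \frac{3}{2}$ ($b = - \frac{5 + 4}{6} = \left(- \frac{1}{6}\right) 9 = - \frac{3}{2} \approx -1.5$)
$z{\left(r \right)} = 25$ ($z{\left(r \right)} = \left(-5\right) \left(-5\right) = 25$)
$D{\left(Q,w \right)} = 7 w$
$u{\left(q \right)} = -4 + \frac{2 q}{3}$ ($u{\left(q \right)} = -4 + \frac{q + q}{3} = -4 + \frac{2 q}{3}$)
$g{\left(W,Z \right)} = \sqrt{-143 + W + \frac{2 Z}{3}}$ ($g{\left(W,Z \right)} = \sqrt{\left(W - 139\right) + \left(-4 + \frac{2 Z}{3}\right)} = \sqrt{\left(-139 + W\right) + \left(-4 + \frac{2 Z}{3}\right)} = \sqrt{-143 + W + \frac{2 Z}{3}}$)
$g{\left(-56,z{\left(b \right)} \right)} - D{\left(-664,-675 \right)} = \frac{\sqrt{-1287 + 6 \cdot 25 + 9 \left(-56\right)}}{3} - 7 \left(-675\right) = \frac{\sqrt{-1287 + 150 - 504}}{3} - -4725 = \frac{\sqrt{-1641}}{3} + 4725 = \frac{i \sqrt{1641}}{3} + 4725 = 4725 + \frac{i \sqrt{1641}}{3}$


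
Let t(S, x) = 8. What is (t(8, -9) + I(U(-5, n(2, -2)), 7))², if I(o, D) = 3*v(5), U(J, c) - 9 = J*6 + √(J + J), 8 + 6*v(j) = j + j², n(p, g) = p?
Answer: 361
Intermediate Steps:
v(j) = -4/3 + j/6 + j²/6 (v(j) = -4/3 + (j + j²)/6 = -4/3 + (j/6 + j²/6) = -4/3 + j/6 + j²/6)
U(J, c) = 9 + 6*J + √2*√J (U(J, c) = 9 + (J*6 + √(J + J)) = 9 + (6*J + √(2*J)) = 9 + (6*J + √2*√J) = 9 + 6*J + √2*√J)
I(o, D) = 11 (I(o, D) = 3*(-4/3 + (⅙)*5 + (⅙)*5²) = 3*(-4/3 + ⅚ + (⅙)*25) = 3*(-4/3 + ⅚ + 25/6) = 3*(11/3) = 11)
(t(8, -9) + I(U(-5, n(2, -2)), 7))² = (8 + 11)² = 19² = 361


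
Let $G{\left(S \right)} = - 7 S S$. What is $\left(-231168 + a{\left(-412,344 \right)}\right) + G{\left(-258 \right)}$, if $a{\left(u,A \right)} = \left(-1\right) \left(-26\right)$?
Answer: $-697090$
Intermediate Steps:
$G{\left(S \right)} = - 7 S^{2}$
$a{\left(u,A \right)} = 26$
$\left(-231168 + a{\left(-412,344 \right)}\right) + G{\left(-258 \right)} = \left(-231168 + 26\right) - 7 \left(-258\right)^{2} = -231142 - 465948 = -697090$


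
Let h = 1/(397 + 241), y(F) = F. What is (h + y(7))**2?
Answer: 19954089/407044 ≈ 49.022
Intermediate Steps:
h = 1/638 ≈ 0.0015674
(h + y(7))**2 = (1/638 + 7)**2 = (4467/638)**2 = 19954089/407044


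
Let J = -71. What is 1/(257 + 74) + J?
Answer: -23500/331 ≈ -70.997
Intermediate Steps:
1/(257 + 74) + J = 1/(257 + 74) - 71 = 1/331 - 71 = -23500/331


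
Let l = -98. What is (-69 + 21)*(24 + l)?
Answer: 3552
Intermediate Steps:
(-69 + 21)*(24 + l) = (-69 + 21)*(24 - 98) = -48*(-74) = 3552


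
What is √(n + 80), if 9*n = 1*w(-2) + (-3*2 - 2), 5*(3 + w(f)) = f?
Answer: √17715/15 ≈ 8.8732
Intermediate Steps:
w(f) = -3 + f/5
n = -19/15 (n = (1*(-3 + (⅕)*(-2)) + (-3*2 - 2))/9 = (1*(-3 - ⅖) + (-6 - 2))/9 = (1*(-17/5) - 8)/9 = (-17/5 - 8)/9 = (⅑)*(-57/5) = -19/15 ≈ -1.2667)
√(n + 80) = √(-19/15 + 80) = √(1181/15) = √17715/15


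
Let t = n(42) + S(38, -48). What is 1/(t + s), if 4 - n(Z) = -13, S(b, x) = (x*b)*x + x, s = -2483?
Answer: 1/85038 ≈ 1.1759e-5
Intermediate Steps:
S(b, x) = x + b*x² (S(b, x) = (b*x)*x + x = b*x² + x = x + b*x²)
n(Z) = 17 (n(Z) = 4 - 1*(-13) = 4 + 13 = 17)
t = 87521 (t = 17 - 48*(1 + 38*(-48)) = 17 - 48*(1 - 1824) = 17 - 48*(-1823) = 17 + 87504 = 87521)
1/(t + s) = 1/(87521 - 2483) = 1/85038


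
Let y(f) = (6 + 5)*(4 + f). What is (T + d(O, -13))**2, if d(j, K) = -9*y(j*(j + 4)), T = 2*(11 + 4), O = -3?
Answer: 4761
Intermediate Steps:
y(f) = 44 + 11*f (y(f) = 11*(4 + f) = 44 + 11*f)
T = 30 (T = 2*15 = 30)
d(j, K) = -396 - 99*j*(4 + j) (d(j, K) = -9*(44 + 11*(j*(j + 4))) = -9*(44 + 11*(j*(4 + j))) = -9*(44 + 11*j*(4 + j)) = -396 - 99*j*(4 + j))
(T + d(O, -13))**2 = (30 + (-396 - 99*(-3)*(4 - 3)))**2 = (30 + (-396 - 99*(-3)*1))**2 = (30 + (-396 + 297))**2 = (30 - 99)**2 = (-69)**2 = 4761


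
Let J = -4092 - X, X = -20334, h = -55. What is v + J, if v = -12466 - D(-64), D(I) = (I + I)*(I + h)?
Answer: -11456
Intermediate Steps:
D(I) = 2*I*(-55 + I) (D(I) = (I + I)*(I - 55) = (2*I)*(-55 + I) = 2*I*(-55 + I))
J = 16242 (J = -4092 - 1*(-20334) = -4092 + 20334 = 16242)
v = -27698 (v = -12466 - 2*(-64)*(-55 - 64) = -12466 - 2*(-64)*(-119) = -12466 - 1*15232 = -12466 - 15232 = -27698)
v + J = -27698 + 16242 = -11456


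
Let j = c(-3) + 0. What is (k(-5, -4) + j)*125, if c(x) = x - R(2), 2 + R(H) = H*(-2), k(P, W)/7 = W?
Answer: -3125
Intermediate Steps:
k(P, W) = 7*W
R(H) = -2 - 2*H (R(H) = -2 + H*(-2) = -2 - 2*H)
c(x) = 6 + x (c(x) = x - (-2 - 2*2) = x - (-2 - 4) = x - 1*(-6) = x + 6 = 6 + x)
j = 3 (j = (6 - 3) + 0 = 3 + 0 = 3)
(k(-5, -4) + j)*125 = (7*(-4) + 3)*125 = (-28 + 3)*125 = -25*125 = -3125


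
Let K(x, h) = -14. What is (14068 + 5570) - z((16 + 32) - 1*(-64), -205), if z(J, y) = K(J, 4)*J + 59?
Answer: 21147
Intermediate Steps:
z(J, y) = 59 - 14*J (z(J, y) = -14*J + 59 = 59 - 14*J)
(14068 + 5570) - z((16 + 32) - 1*(-64), -205) = (14068 + 5570) - (59 - 14*((16 + 32) - 1*(-64))) = 19638 - (59 - 14*(48 + 64)) = 19638 - (59 - 14*112) = 19638 - (59 - 1568) = 19638 - 1*(-1509) = 19638 + 1509 = 21147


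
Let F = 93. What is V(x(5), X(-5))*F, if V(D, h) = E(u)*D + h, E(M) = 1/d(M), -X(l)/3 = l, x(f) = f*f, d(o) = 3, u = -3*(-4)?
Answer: 2170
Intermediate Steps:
u = 12
x(f) = f²
X(l) = -3*l
E(M) = ⅓ (E(M) = 1/3 = ⅓)
V(D, h) = h + D/3 (V(D, h) = D/3 + h = h + D/3)
V(x(5), X(-5))*F = (-3*(-5) + (⅓)*5²)*93 = (15 + (⅓)*25)*93 = (15 + 25/3)*93 = (70/3)*93 = 2170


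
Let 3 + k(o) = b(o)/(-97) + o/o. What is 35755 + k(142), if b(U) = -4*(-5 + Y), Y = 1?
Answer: 3468025/97 ≈ 35753.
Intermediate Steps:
b(U) = 16 (b(U) = -4*(-5 + 1) = -4*(-4) = 16)
k(o) = -210/97 (k(o) = -3 + (16/(-97) + o/o) = -3 + (16*(-1/97) + 1) = -3 + (-16/97 + 1) = -3 + 81/97 = -210/97)
35755 + k(142) = 35755 - 210/97 = 3468025/97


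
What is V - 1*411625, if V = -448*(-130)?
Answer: -353385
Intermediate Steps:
V = 58240
V - 1*411625 = 58240 - 1*411625 = 58240 - 411625 = -353385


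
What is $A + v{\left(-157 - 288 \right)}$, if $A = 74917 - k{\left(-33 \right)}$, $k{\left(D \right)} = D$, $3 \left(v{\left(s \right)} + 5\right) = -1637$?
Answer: $\frac{223198}{3} \approx 74399.0$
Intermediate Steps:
$v{\left(s \right)} = - \frac{1652}{3}$ ($v{\left(s \right)} = -5 + \frac{1}{3} \left(-1637\right) = -5 - \frac{1637}{3} = - \frac{1652}{3}$)
$A = 74950$ ($A = 74917 - -33 = 74917 + 33 = 74950$)
$A + v{\left(-157 - 288 \right)} = 74950 - \frac{1652}{3} = \frac{223198}{3}$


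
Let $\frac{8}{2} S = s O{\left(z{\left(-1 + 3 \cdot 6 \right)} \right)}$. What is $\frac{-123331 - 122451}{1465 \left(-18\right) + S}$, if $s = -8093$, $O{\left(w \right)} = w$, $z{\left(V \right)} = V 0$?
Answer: $\frac{122891}{13185} \approx 9.3205$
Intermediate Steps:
$z{\left(V \right)} = 0$
$S = 0$ ($S = \frac{\left(-8093\right) 0}{4} = \frac{1}{4} \cdot 0 = 0$)
$\frac{-123331 - 122451}{1465 \left(-18\right) + S} = \frac{-123331 - 122451}{1465 \left(-18\right) + 0} = - \frac{245782}{-26370 + 0} = - \frac{245782}{-26370} = \left(-245782\right) \left(- \frac{1}{26370}\right) = \frac{122891}{13185}$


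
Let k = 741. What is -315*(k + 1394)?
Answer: -672525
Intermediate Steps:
-315*(k + 1394) = -315*(741 + 1394) = -315*2135 = -672525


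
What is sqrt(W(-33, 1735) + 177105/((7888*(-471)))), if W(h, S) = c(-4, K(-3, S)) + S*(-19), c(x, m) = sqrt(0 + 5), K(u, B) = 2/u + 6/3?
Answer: sqrt(-3159852672007475 + 95854636816*sqrt(5))/309604 ≈ 181.56*I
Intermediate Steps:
K(u, B) = 2 + 2/u (K(u, B) = 2/u + 6*(1/3) = 2/u + 2 = 2 + 2/u)
c(x, m) = sqrt(5)
W(h, S) = sqrt(5) - 19*S (W(h, S) = sqrt(5) + S*(-19) = sqrt(5) - 19*S)
sqrt(W(-33, 1735) + 177105/((7888*(-471)))) = sqrt((sqrt(5) - 19*1735) + 177105/((7888*(-471)))) = sqrt((sqrt(5) - 32965) + 177105/(-3715248)) = sqrt((-32965 + sqrt(5)) + 177105*(-1/3715248)) = sqrt((-32965 + sqrt(5)) - 59035/1238416) = sqrt(-40824442475/1238416 + sqrt(5))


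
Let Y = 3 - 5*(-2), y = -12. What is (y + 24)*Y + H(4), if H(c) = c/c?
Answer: 157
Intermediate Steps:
H(c) = 1
Y = 13 (Y = 3 + 10 = 13)
(y + 24)*Y + H(4) = (-12 + 24)*13 + 1 = 12*13 + 1 = 156 + 1 = 157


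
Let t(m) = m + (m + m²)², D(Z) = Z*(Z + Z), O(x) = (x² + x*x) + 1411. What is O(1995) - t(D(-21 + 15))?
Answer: -19664147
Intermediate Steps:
O(x) = 1411 + 2*x² (O(x) = (x² + x²) + 1411 = 2*x² + 1411 = 1411 + 2*x²)
D(Z) = 2*Z² (D(Z) = Z*(2*Z) = 2*Z²)
O(1995) - t(D(-21 + 15)) = (1411 + 2*1995²) - 2*(-21 + 15)²*(1 + (2*(-21 + 15)²)*(1 + 2*(-21 + 15)²)²) = (1411 + 2*3980025) - 2*(-6)²*(1 + (2*(-6)²)*(1 + 2*(-6)²)²) = (1411 + 7960050) - 2*36*(1 + (2*36)*(1 + 2*36)²) = 7961461 - 72*(1 + 72*(1 + 72)²) = 7961461 - 72*(1 + 72*73²) = 7961461 - 72*(1 + 72*5329) = 7961461 - 72*(1 + 383688) = 7961461 - 72*383689 = 7961461 - 1*27625608 = 7961461 - 27625608 = -19664147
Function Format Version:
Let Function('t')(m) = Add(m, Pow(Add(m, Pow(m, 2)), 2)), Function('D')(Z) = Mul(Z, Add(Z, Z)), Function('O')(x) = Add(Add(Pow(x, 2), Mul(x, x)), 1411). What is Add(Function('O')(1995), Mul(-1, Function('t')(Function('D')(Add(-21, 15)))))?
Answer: -19664147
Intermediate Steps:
Function('O')(x) = Add(1411, Mul(2, Pow(x, 2))) (Function('O')(x) = Add(Add(Pow(x, 2), Pow(x, 2)), 1411) = Add(Mul(2, Pow(x, 2)), 1411) = Add(1411, Mul(2, Pow(x, 2))))
Function('D')(Z) = Mul(2, Pow(Z, 2)) (Function('D')(Z) = Mul(Z, Mul(2, Z)) = Mul(2, Pow(Z, 2)))
Add(Function('O')(1995), Mul(-1, Function('t')(Function('D')(Add(-21, 15))))) = Add(Add(1411, Mul(2, Pow(1995, 2))), Mul(-1, Mul(Mul(2, Pow(Add(-21, 15), 2)), Add(1, Mul(Mul(2, Pow(Add(-21, 15), 2)), Pow(Add(1, Mul(2, Pow(Add(-21, 15), 2))), 2)))))) = Add(Add(1411, Mul(2, 3980025)), Mul(-1, Mul(Mul(2, Pow(-6, 2)), Add(1, Mul(Mul(2, Pow(-6, 2)), Pow(Add(1, Mul(2, Pow(-6, 2))), 2)))))) = Add(Add(1411, 7960050), Mul(-1, Mul(Mul(2, 36), Add(1, Mul(Mul(2, 36), Pow(Add(1, Mul(2, 36)), 2)))))) = Add(7961461, Mul(-1, Mul(72, Add(1, Mul(72, Pow(Add(1, 72), 2)))))) = Add(7961461, Mul(-1, Mul(72, Add(1, Mul(72, Pow(73, 2)))))) = Add(7961461, Mul(-1, Mul(72, Add(1, Mul(72, 5329))))) = Add(7961461, Mul(-1, Mul(72, Add(1, 383688)))) = Add(7961461, Mul(-1, Mul(72, 383689))) = Add(7961461, Mul(-1, 27625608)) = Add(7961461, -27625608) = -19664147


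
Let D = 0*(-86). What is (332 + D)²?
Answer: 110224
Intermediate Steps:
D = 0
(332 + D)² = (332 + 0)² = 332² = 110224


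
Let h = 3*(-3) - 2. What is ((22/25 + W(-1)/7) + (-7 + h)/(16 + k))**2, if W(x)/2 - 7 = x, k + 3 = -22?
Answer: 646416/30625 ≈ 21.107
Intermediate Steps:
k = -25 (k = -3 - 22 = -25)
W(x) = 14 + 2*x
h = -11 (h = -9 - 2 = -11)
((22/25 + W(-1)/7) + (-7 + h)/(16 + k))**2 = ((22/25 + (14 + 2*(-1))/7) + (-7 - 11)/(16 - 25))**2 = ((22*(1/25) + (14 - 2)*(1/7)) - 18/(-9))**2 = ((22/25 + 12*(1/7)) - 18*(-1/9))**2 = ((22/25 + 12/7) + 2)**2 = (454/175 + 2)**2 = (804/175)**2 = 646416/30625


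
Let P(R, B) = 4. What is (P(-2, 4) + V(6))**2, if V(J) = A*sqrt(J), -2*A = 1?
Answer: (8 - sqrt(6))**2/4 ≈ 7.7020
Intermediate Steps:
A = -1/2 (A = -1/2*1 = -1/2 ≈ -0.50000)
V(J) = -sqrt(J)/2
(P(-2, 4) + V(6))**2 = (4 - sqrt(6)/2)**2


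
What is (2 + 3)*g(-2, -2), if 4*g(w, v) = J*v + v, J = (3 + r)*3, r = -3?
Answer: -5/2 ≈ -2.5000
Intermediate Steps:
J = 0 (J = (3 - 3)*3 = 0*3 = 0)
g(w, v) = v/4 (g(w, v) = (0*v + v)/4 = (0 + v)/4 = v/4)
(2 + 3)*g(-2, -2) = (2 + 3)*((¼)*(-2)) = 5*(-½) = -5/2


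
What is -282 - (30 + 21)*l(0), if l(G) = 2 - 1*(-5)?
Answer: -639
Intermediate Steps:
l(G) = 7 (l(G) = 2 + 5 = 7)
-282 - (30 + 21)*l(0) = -282 - (30 + 21)*7 = -282 - 51*7 = -282 - 1*357 = -282 - 357 = -639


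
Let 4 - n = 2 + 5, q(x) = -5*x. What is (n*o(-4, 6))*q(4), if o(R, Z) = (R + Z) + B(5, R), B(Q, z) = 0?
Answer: 120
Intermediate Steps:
o(R, Z) = R + Z (o(R, Z) = (R + Z) + 0 = R + Z)
n = -3 (n = 4 - (2 + 5) = 4 - 1*7 = 4 - 7 = -3)
(n*o(-4, 6))*q(4) = (-3*(-4 + 6))*(-5*4) = -3*2*(-20) = -6*(-20) = 120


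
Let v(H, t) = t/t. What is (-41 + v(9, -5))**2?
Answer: 1600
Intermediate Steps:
v(H, t) = 1
(-41 + v(9, -5))**2 = (-41 + 1)**2 = (-40)**2 = 1600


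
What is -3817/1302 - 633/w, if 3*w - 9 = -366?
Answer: 52849/22134 ≈ 2.3877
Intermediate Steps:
w = -119 (w = 3 + (⅓)*(-366) = 3 - 122 = -119)
-3817/1302 - 633/w = -3817/1302 - 633/(-119) = -3817*1/1302 - 633*(-1/119) = -3817/1302 + 633/119 = 52849/22134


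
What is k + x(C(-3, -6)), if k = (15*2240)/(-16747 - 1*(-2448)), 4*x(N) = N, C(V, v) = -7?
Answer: -234493/57196 ≈ -4.0998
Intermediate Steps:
x(N) = N/4
k = -33600/14299 (k = 33600/(-16747 + 2448) = 33600/(-14299) = 33600*(-1/14299) = -33600/14299 ≈ -2.3498)
k + x(C(-3, -6)) = -33600/14299 + (1/4)*(-7) = -33600/14299 - 7/4 = -234493/57196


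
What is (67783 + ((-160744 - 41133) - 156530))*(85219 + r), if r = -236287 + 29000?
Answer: 35475890432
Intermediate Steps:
r = -207287
(67783 + ((-160744 - 41133) - 156530))*(85219 + r) = (67783 + ((-160744 - 41133) - 156530))*(85219 - 207287) = (67783 + (-201877 - 156530))*(-122068) = (67783 - 358407)*(-122068) = -290624*(-122068) = 35475890432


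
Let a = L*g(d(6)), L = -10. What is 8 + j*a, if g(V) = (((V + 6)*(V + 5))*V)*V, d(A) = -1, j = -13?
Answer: 2608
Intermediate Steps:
g(V) = V²*(5 + V)*(6 + V) (g(V) = (((6 + V)*(5 + V))*V)*V = (((5 + V)*(6 + V))*V)*V = (V*(5 + V)*(6 + V))*V = V²*(5 + V)*(6 + V))
a = -200 (a = -10*(-1)²*(30 + (-1)² + 11*(-1)) = -10*(30 + 1 - 11) = -10*20 = -200)
8 + j*a = 8 - 13*(-200) = 8 + 2600 = 2608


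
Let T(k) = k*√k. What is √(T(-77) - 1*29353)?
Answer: √(-29353 - 77*I*√77) ≈ 1.972 - 171.34*I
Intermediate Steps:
T(k) = k^(3/2)
√(T(-77) - 1*29353) = √((-77)^(3/2) - 1*29353) = √(-77*I*√77 - 29353) = √(-29353 - 77*I*√77)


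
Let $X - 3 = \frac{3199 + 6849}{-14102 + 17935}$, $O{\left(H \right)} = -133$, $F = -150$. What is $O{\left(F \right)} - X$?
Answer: $- \frac{531336}{3833} \approx -138.62$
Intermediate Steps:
$X = \frac{21547}{3833}$ ($X = 3 + \frac{3199 + 6849}{-14102 + 17935} = 3 + \frac{10048}{3833} = \frac{21547}{3833} \approx 5.6214$)
$O{\left(F \right)} - X = -133 - \frac{21547}{3833} = - \frac{531336}{3833}$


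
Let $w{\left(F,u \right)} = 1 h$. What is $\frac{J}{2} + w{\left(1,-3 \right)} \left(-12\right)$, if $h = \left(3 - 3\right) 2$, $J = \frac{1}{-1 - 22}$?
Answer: $- \frac{1}{46} \approx -0.021739$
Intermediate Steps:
$J = - \frac{1}{23}$ ($J = \frac{1}{-23} = - \frac{1}{23} \approx -0.043478$)
$h = 0$ ($h = 0 \cdot 2 = 0$)
$w{\left(F,u \right)} = 0$ ($w{\left(F,u \right)} = 1 \cdot 0 = 0$)
$\frac{J}{2} + w{\left(1,-3 \right)} \left(-12\right) = - \frac{1}{23 \cdot 2} + 0 \left(-12\right) = \left(- \frac{1}{23}\right) \frac{1}{2} + 0 = - \frac{1}{46} + 0 = - \frac{1}{46}$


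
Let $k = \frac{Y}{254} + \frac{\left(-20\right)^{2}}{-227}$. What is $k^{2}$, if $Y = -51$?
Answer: $\frac{12809033329}{3324444964} \approx 3.853$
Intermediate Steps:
$k = - \frac{113177}{57658}$ ($k = - \frac{51}{254} + \frac{\left(-20\right)^{2}}{-227} = \left(-51\right) \frac{1}{254} + 400 \left(- \frac{1}{227}\right) = - \frac{51}{254} - \frac{400}{227} = - \frac{113177}{57658} \approx -1.9629$)
$k^{2} = \left(- \frac{113177}{57658}\right)^{2} = \frac{12809033329}{3324444964}$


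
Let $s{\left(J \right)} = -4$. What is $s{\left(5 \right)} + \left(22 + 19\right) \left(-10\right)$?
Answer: $-414$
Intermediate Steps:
$s{\left(5 \right)} + \left(22 + 19\right) \left(-10\right) = -4 + \left(22 + 19\right) \left(-10\right) = -4 + 41 \left(-10\right) = -4 - 410 = -414$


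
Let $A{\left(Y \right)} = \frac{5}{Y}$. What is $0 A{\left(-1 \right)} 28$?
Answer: $0$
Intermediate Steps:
$0 A{\left(-1 \right)} 28 = 0 \frac{5}{-1} \cdot 28 = 0 \cdot 5 \left(-1\right) 28 = 0 \left(-5\right) 28 = 0 \cdot 28 = 0$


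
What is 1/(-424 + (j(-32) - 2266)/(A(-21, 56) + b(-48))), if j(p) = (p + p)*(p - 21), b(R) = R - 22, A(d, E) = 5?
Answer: -65/28686 ≈ -0.0022659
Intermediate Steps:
b(R) = -22 + R
j(p) = 2*p*(-21 + p) (j(p) = (2*p)*(-21 + p) = 2*p*(-21 + p))
1/(-424 + (j(-32) - 2266)/(A(-21, 56) + b(-48))) = 1/(-424 + (2*(-32)*(-21 - 32) - 2266)/(5 + (-22 - 48))) = 1/(-424 + (2*(-32)*(-53) - 2266)/(5 - 70)) = 1/(-424 + (3392 - 2266)/(-65)) = 1/(-424 + 1126*(-1/65)) = 1/(-424 - 1126/65) = 1/(-28686/65) = -65/28686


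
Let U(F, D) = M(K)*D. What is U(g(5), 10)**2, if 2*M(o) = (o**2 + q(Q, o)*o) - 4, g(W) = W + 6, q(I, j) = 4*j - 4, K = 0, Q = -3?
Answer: 400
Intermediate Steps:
q(I, j) = -4 + 4*j
g(W) = 6 + W
M(o) = -2 + o**2/2 + o*(-4 + 4*o)/2 (M(o) = ((o**2 + (-4 + 4*o)*o) - 4)/2 = ((o**2 + o*(-4 + 4*o)) - 4)/2 = (-4 + o**2 + o*(-4 + 4*o))/2 = -2 + o**2/2 + o*(-4 + 4*o)/2)
U(F, D) = -2*D (U(F, D) = (-2 - 2*0 + (5/2)*0**2)*D = (-2 + 0 + (5/2)*0)*D = (-2 + 0 + 0)*D = -2*D)
U(g(5), 10)**2 = (-2*10)**2 = (-20)**2 = 400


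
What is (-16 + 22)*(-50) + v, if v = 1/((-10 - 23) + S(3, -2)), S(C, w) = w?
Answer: -10501/35 ≈ -300.03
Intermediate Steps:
v = -1/35 (v = 1/((-10 - 23) - 2) = 1/(-33 - 2) = 1/(-35) = -1/35 ≈ -0.028571)
(-16 + 22)*(-50) + v = (-16 + 22)*(-50) - 1/35 = 6*(-50) - 1/35 = -300 - 1/35 = -10501/35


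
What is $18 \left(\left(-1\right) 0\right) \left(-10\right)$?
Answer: $0$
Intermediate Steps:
$18 \left(\left(-1\right) 0\right) \left(-10\right) = 18 \cdot 0 \left(-10\right) = 0 \left(-10\right) = 0$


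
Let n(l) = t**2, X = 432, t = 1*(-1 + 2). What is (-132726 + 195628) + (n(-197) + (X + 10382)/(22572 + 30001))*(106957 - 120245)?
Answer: 2464660390/52573 ≈ 46881.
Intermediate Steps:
t = 1 (t = 1*1 = 1)
n(l) = 1 (n(l) = 1**2 = 1)
(-132726 + 195628) + (n(-197) + (X + 10382)/(22572 + 30001))*(106957 - 120245) = (-132726 + 195628) + (1 + (432 + 10382)/(22572 + 30001))*(106957 - 120245) = 62902 + (1 + 10814/52573)*(-13288) = 62902 + (63387/52573)*(-13288) = 62902 - 842286456/52573 = 2464660390/52573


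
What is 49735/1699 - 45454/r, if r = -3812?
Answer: 133408083/3238294 ≈ 41.197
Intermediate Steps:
49735/1699 - 45454/r = 49735/1699 - 45454/(-3812) = 49735*(1/1699) - 45454*(-1/3812) = 49735/1699 + 22727/1906 = 133408083/3238294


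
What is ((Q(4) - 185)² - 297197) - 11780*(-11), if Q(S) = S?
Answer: -134856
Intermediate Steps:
((Q(4) - 185)² - 297197) - 11780*(-11) = ((4 - 185)² - 297197) - 11780*(-11) = ((-181)² - 297197) + 129580 = (32761 - 297197) + 129580 = -264436 + 129580 = -134856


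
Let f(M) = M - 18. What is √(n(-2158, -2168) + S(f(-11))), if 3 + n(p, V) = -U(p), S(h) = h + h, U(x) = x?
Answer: 3*√233 ≈ 45.793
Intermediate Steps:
f(M) = -18 + M
S(h) = 2*h
n(p, V) = -3 - p
√(n(-2158, -2168) + S(f(-11))) = √((-3 - 1*(-2158)) + 2*(-18 - 11)) = √((-3 + 2158) + 2*(-29)) = √(2155 - 58) = √2097 = 3*√233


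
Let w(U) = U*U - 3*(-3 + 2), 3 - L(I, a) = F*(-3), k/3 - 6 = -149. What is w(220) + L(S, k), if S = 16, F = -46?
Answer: 48268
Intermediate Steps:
k = -429 (k = 18 + 3*(-149) = 18 - 447 = -429)
L(I, a) = -135 (L(I, a) = 3 - (-46)*(-3) = 3 - 1*138 = 3 - 138 = -135)
w(U) = 3 + U**2 (w(U) = U**2 - 3*(-1) = U**2 + 3 = 3 + U**2)
w(220) + L(S, k) = (3 + 220**2) - 135 = (3 + 48400) - 135 = 48403 - 135 = 48268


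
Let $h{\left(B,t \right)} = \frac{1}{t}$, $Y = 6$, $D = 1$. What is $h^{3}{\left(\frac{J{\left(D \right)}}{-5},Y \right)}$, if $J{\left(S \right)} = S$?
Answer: $\frac{1}{216} \approx 0.0046296$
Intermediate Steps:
$h^{3}{\left(\frac{J{\left(D \right)}}{-5},Y \right)} = \left(\frac{1}{6}\right)^{3} = \frac{1}{216}$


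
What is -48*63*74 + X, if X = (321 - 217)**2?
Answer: -212960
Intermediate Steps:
X = 10816 (X = 104**2 = 10816)
-48*63*74 + X = -48*63*74 + 10816 = -3024*74 + 10816 = -223776 + 10816 = -212960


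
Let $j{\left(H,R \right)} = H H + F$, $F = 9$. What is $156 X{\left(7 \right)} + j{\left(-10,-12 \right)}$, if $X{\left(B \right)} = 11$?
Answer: $1825$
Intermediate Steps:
$j{\left(H,R \right)} = 9 + H^{2}$ ($j{\left(H,R \right)} = H H + 9 = H^{2} + 9 = 9 + H^{2}$)
$156 X{\left(7 \right)} + j{\left(-10,-12 \right)} = 156 \cdot 11 + \left(9 + \left(-10\right)^{2}\right) = 1716 + \left(9 + 100\right) = 1716 + 109 = 1825$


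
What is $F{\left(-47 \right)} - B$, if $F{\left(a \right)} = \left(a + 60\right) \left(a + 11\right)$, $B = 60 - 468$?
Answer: $-60$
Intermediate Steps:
$B = -408$
$F{\left(a \right)} = \left(11 + a\right) \left(60 + a\right)$ ($F{\left(a \right)} = \left(60 + a\right) \left(11 + a\right) = \left(11 + a\right) \left(60 + a\right)$)
$F{\left(-47 \right)} - B = \left(660 + \left(-47\right)^{2} + 71 \left(-47\right)\right) - -408 = \left(660 + 2209 - 3337\right) + 408 = -468 + 408 = -60$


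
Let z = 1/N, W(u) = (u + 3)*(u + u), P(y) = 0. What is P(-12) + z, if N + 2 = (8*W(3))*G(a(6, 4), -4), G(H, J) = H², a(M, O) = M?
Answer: 1/10366 ≈ 9.6469e-5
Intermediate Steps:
W(u) = 2*u*(3 + u) (W(u) = (3 + u)*(2*u) = 2*u*(3 + u))
N = 10366 (N = -2 + (8*(2*3*(3 + 3)))*6² = -2 + (8*(2*3*6))*36 = -2 + (8*36)*36 = -2 + 288*36 = -2 + 10368 = 10366)
z = 1/10366 ≈ 9.6469e-5
P(-12) + z = 0 + 1/10366 = 1/10366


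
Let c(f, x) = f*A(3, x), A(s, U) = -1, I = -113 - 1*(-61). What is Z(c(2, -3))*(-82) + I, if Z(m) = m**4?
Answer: -1364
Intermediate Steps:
I = -52 (I = -113 + 61 = -52)
c(f, x) = -f (c(f, x) = f*(-1) = -f)
Z(c(2, -3))*(-82) + I = (-1*2)**4*(-82) - 52 = (-2)**4*(-82) - 52 = 16*(-82) - 52 = -1312 - 52 = -1364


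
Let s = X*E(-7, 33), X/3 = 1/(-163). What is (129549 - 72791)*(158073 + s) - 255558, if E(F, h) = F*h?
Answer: 1462418572782/163 ≈ 8.9719e+9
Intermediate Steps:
X = -3/163 (X = 3/(-163) = 3*(-1/163) = -3/163 ≈ -0.018405)
s = 693/163 (s = -(-21)*33/163 = -3/163*(-231) = 693/163 ≈ 4.2515)
(129549 - 72791)*(158073 + s) - 255558 = (129549 - 72791)*(158073 + 693/163) - 255558 = 56758*(25766592/163) - 255558 = 1462460228736/163 - 255558 = 1462418572782/163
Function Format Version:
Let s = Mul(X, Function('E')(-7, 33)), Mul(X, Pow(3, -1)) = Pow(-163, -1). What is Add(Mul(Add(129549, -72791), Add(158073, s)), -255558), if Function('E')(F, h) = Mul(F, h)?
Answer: Rational(1462418572782, 163) ≈ 8.9719e+9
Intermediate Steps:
X = Rational(-3, 163) (X = Mul(3, Pow(-163, -1)) = Mul(3, Rational(-1, 163)) = Rational(-3, 163) ≈ -0.018405)
s = Rational(693, 163) (s = Mul(Rational(-3, 163), Mul(-7, 33)) = Mul(Rational(-3, 163), -231) = Rational(693, 163) ≈ 4.2515)
Add(Mul(Add(129549, -72791), Add(158073, s)), -255558) = Add(Mul(Add(129549, -72791), Add(158073, Rational(693, 163))), -255558) = Add(Mul(56758, Rational(25766592, 163)), -255558) = Add(Rational(1462460228736, 163), -255558) = Rational(1462418572782, 163)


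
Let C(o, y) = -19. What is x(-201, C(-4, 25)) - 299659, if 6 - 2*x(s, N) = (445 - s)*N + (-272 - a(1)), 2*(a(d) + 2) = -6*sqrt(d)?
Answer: -586771/2 ≈ -2.9339e+5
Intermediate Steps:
a(d) = -2 - 3*sqrt(d) (a(d) = -2 + (-6*sqrt(d))/2 = -2 - 3*sqrt(d))
x(s, N) = 273/2 - N*(445 - s)/2 (x(s, N) = 3 - ((445 - s)*N + (-272 - (-2 - 3*sqrt(1))))/2 = 3 - (N*(445 - s) + (-272 - (-2 - 3*1)))/2 = 3 - (N*(445 - s) + (-272 - (-2 - 3)))/2 = 3 - (N*(445 - s) + (-272 - 1*(-5)))/2 = 3 - (N*(445 - s) + (-272 + 5))/2 = 3 - (N*(445 - s) - 267)/2 = 3 - (-267 + N*(445 - s))/2 = 3 + (267/2 - N*(445 - s)/2) = 273/2 - N*(445 - s)/2)
x(-201, C(-4, 25)) - 299659 = (273/2 - 445/2*(-19) + (1/2)*(-19)*(-201)) - 299659 = (273/2 + 8455/2 + 3819/2) - 299659 = 12547/2 - 299659 = -586771/2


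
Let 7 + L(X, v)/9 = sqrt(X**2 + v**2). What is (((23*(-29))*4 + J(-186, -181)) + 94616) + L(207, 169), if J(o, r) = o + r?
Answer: 91518 + 9*sqrt(71410) ≈ 93923.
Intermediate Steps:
L(X, v) = -63 + 9*sqrt(X**2 + v**2)
(((23*(-29))*4 + J(-186, -181)) + 94616) + L(207, 169) = (((23*(-29))*4 + (-186 - 181)) + 94616) + (-63 + 9*sqrt(207**2 + 169**2)) = ((-667*4 - 367) + 94616) + (-63 + 9*sqrt(42849 + 28561)) = ((-2668 - 367) + 94616) + (-63 + 9*sqrt(71410)) = (-3035 + 94616) + (-63 + 9*sqrt(71410)) = 91581 + (-63 + 9*sqrt(71410)) = 91518 + 9*sqrt(71410)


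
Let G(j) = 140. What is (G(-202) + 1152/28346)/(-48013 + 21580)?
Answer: -180436/34057719 ≈ -0.0052979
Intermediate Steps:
(G(-202) + 1152/28346)/(-48013 + 21580) = (140 + 1152/28346)/(-48013 + 21580) = (140 + 1152*(1/28346))/(-26433) = (140 + 576/14173)*(-1/26433) = (1984796/14173)*(-1/26433) = -180436/34057719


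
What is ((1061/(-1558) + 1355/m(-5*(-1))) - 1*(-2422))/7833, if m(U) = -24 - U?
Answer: 107288945/353910606 ≈ 0.30315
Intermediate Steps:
((1061/(-1558) + 1355/m(-5*(-1))) - 1*(-2422))/7833 = ((1061/(-1558) + 1355/(-24 - (-5)*(-1))) - 1*(-2422))/7833 = ((1061*(-1/1558) + 1355/(-24 - 1*5)) + 2422)*(1/7833) = ((-1061/1558 + 1355/(-24 - 5)) + 2422)*(1/7833) = ((-1061/1558 + 1355/(-29)) + 2422)*(1/7833) = ((-1061/1558 + 1355*(-1/29)) + 2422)*(1/7833) = ((-1061/1558 - 1355/29) + 2422)*(1/7833) = (-2141859/45182 + 2422)*(1/7833) = (107288945/45182)*(1/7833) = 107288945/353910606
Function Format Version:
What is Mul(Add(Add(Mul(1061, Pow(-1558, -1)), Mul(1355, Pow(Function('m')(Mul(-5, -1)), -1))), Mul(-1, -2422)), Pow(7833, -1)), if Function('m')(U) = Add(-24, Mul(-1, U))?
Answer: Rational(107288945, 353910606) ≈ 0.30315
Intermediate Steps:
Mul(Add(Add(Mul(1061, Pow(-1558, -1)), Mul(1355, Pow(Function('m')(Mul(-5, -1)), -1))), Mul(-1, -2422)), Pow(7833, -1)) = Mul(Add(Add(Mul(1061, Pow(-1558, -1)), Mul(1355, Pow(Add(-24, Mul(-1, Mul(-5, -1))), -1))), Mul(-1, -2422)), Pow(7833, -1)) = Mul(Add(Add(Mul(1061, Rational(-1, 1558)), Mul(1355, Pow(Add(-24, Mul(-1, 5)), -1))), 2422), Rational(1, 7833)) = Mul(Add(Add(Rational(-1061, 1558), Mul(1355, Pow(Add(-24, -5), -1))), 2422), Rational(1, 7833)) = Mul(Add(Add(Rational(-1061, 1558), Mul(1355, Pow(-29, -1))), 2422), Rational(1, 7833)) = Mul(Add(Add(Rational(-1061, 1558), Mul(1355, Rational(-1, 29))), 2422), Rational(1, 7833)) = Mul(Add(Add(Rational(-1061, 1558), Rational(-1355, 29)), 2422), Rational(1, 7833)) = Mul(Add(Rational(-2141859, 45182), 2422), Rational(1, 7833)) = Mul(Rational(107288945, 45182), Rational(1, 7833)) = Rational(107288945, 353910606)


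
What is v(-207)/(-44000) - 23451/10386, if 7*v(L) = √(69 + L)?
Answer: -7817/3462 - I*√138/308000 ≈ -2.2579 - 3.8141e-5*I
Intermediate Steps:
v(L) = √(69 + L)/7
v(-207)/(-44000) - 23451/10386 = (√(69 - 207)/7)/(-44000) - 23451/10386 = (√(-138)/7)*(-1/44000) - 23451*1/10386 = ((I*√138)/7)*(-1/44000) - 7817/3462 = (I*√138/7)*(-1/44000) - 7817/3462 = -I*√138/308000 - 7817/3462 = -7817/3462 - I*√138/308000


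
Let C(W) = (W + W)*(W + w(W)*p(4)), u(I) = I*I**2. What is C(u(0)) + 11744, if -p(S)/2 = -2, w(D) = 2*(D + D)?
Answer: 11744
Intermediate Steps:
w(D) = 4*D (w(D) = 2*(2*D) = 4*D)
p(S) = 4 (p(S) = -2*(-2) = 4)
u(I) = I**3
C(W) = 34*W**2 (C(W) = (W + W)*(W + (4*W)*4) = (2*W)*(W + 16*W) = (2*W)*(17*W) = 34*W**2)
C(u(0)) + 11744 = 34*(0**3)**2 + 11744 = 34*0**2 + 11744 = 34*0 + 11744 = 0 + 11744 = 11744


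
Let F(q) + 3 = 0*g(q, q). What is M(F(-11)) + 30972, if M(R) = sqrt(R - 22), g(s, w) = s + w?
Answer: 30972 + 5*I ≈ 30972.0 + 5.0*I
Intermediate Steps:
F(q) = -3 (F(q) = -3 + 0*(q + q) = -3 + 0*(2*q) = -3 + 0 = -3)
M(R) = sqrt(-22 + R)
M(F(-11)) + 30972 = sqrt(-22 - 3) + 30972 = sqrt(-25) + 30972 = 5*I + 30972 = 30972 + 5*I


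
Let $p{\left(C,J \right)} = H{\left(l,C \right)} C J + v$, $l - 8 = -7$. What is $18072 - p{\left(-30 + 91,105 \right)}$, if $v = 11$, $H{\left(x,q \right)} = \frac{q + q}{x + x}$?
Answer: $-372644$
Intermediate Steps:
$l = 1$ ($l = 8 - 7 = 1$)
$H{\left(x,q \right)} = \frac{q}{x}$ ($H{\left(x,q \right)} = \frac{2 q}{2 x} = 2 q \frac{1}{2 x} = \frac{q}{x}$)
$p{\left(C,J \right)} = 11 + J C^{2}$ ($p{\left(C,J \right)} = \frac{C}{1} C J + 11 = C 1 C J + 11 = C C J + 11 = C^{2} J + 11 = J C^{2} + 11 = 11 + J C^{2}$)
$18072 - p{\left(-30 + 91,105 \right)} = 18072 - \left(11 + 105 \left(-30 + 91\right)^{2}\right) = 18072 - \left(11 + 105 \cdot 61^{2}\right) = 18072 - \left(11 + 105 \cdot 3721\right) = 18072 - \left(11 + 390705\right) = 18072 - 390716 = -372644$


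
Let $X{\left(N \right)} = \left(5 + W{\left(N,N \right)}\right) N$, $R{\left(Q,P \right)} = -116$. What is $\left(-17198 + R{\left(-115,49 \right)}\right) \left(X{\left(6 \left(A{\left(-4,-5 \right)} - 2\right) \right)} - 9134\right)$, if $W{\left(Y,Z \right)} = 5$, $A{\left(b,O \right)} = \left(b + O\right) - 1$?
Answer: $170612156$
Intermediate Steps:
$A{\left(b,O \right)} = -1 + O + b$ ($A{\left(b,O \right)} = \left(O + b\right) - 1 = -1 + O + b$)
$X{\left(N \right)} = 10 N$ ($X{\left(N \right)} = \left(5 + 5\right) N = 10 N$)
$\left(-17198 + R{\left(-115,49 \right)}\right) \left(X{\left(6 \left(A{\left(-4,-5 \right)} - 2\right) \right)} - 9134\right) = \left(-17198 - 116\right) \left(10 \cdot 6 \left(\left(-1 - 5 - 4\right) - 2\right) - 9134\right) = - 17314 \left(10 \cdot 6 \left(-10 - 2\right) - 9134\right) = - 17314 \left(10 \cdot 6 \left(-12\right) - 9134\right) = - 17314 \left(10 \left(-72\right) - 9134\right) = - 17314 \left(-720 - 9134\right) = \left(-17314\right) \left(-9854\right) = 170612156$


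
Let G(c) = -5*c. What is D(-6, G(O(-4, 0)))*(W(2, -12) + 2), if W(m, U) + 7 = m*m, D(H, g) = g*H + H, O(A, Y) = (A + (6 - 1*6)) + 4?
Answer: 6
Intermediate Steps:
O(A, Y) = 4 + A (O(A, Y) = (A + (6 - 6)) + 4 = (A + 0) + 4 = A + 4 = 4 + A)
D(H, g) = H + H*g (D(H, g) = H*g + H = H + H*g)
W(m, U) = -7 + m² (W(m, U) = -7 + m*m = -7 + m²)
D(-6, G(O(-4, 0)))*(W(2, -12) + 2) = (-6*(1 - 5*(4 - 4)))*((-7 + 2²) + 2) = (-6*(1 - 5*0))*((-7 + 4) + 2) = (-6*(1 + 0))*(-3 + 2) = -6*1*(-1) = -6*(-1) = 6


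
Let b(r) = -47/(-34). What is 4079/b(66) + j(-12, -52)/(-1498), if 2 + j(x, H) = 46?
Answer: 103874780/35203 ≈ 2950.7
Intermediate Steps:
b(r) = 47/34 (b(r) = -47*(-1/34) = 47/34)
j(x, H) = 44 (j(x, H) = -2 + 46 = 44)
4079/b(66) + j(-12, -52)/(-1498) = 4079/(47/34) + 44/(-1498) = 4079*(34/47) + 44*(-1/1498) = 138686/47 - 22/749 = 103874780/35203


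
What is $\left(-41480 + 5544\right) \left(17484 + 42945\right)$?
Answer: $-2171576544$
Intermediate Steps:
$\left(-41480 + 5544\right) \left(17484 + 42945\right) = \left(-35936\right) 60429 = -2171576544$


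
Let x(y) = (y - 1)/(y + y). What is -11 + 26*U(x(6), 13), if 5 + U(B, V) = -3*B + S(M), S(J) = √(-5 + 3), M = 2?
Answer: -347/2 + 26*I*√2 ≈ -173.5 + 36.77*I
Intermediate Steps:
x(y) = (-1 + y)/(2*y) (x(y) = (-1 + y)/((2*y)) = (-1 + y)*(1/(2*y)) = (-1 + y)/(2*y))
S(J) = I*√2 (S(J) = √(-2) = I*√2)
U(B, V) = -5 - 3*B + I*√2 (U(B, V) = -5 + (-3*B + I*√2) = -5 - 3*B + I*√2)
-11 + 26*U(x(6), 13) = -11 + 26*(-5 - 3*(-1 + 6)/(2*6) + I*√2) = -11 + 26*(-5 - 3*5/(2*6) + I*√2) = -11 + 26*(-5 - 3*5/12 + I*√2) = -11 + 26*(-5 - 5/4 + I*√2) = -11 + 26*(-25/4 + I*√2) = -11 + (-325/2 + 26*I*√2) = -347/2 + 26*I*√2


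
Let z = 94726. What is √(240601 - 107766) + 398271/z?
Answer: 398271/94726 + √132835 ≈ 368.67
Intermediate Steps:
√(240601 - 107766) + 398271/z = √(240601 - 107766) + 398271/94726 = √132835 + 398271*(1/94726) = √132835 + 398271/94726 = 398271/94726 + √132835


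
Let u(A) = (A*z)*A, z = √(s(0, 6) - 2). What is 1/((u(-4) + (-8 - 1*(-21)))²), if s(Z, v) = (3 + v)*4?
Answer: 8873/72846225 - 416*√34/72846225 ≈ 8.8506e-5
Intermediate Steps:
s(Z, v) = 12 + 4*v
z = √34 (z = √((12 + 4*6) - 2) = √((12 + 24) - 2) = √(36 - 2) = √34 ≈ 5.8309)
u(A) = √34*A² (u(A) = (A*√34)*A = √34*A²)
1/((u(-4) + (-8 - 1*(-21)))²) = 1/((√34*(-4)² + (-8 - 1*(-21)))²) = 1/((√34*16 + (-8 + 21))²) = 1/((16*√34 + 13)²) = 1/((13 + 16*√34)²) = (13 + 16*√34)⁻²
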